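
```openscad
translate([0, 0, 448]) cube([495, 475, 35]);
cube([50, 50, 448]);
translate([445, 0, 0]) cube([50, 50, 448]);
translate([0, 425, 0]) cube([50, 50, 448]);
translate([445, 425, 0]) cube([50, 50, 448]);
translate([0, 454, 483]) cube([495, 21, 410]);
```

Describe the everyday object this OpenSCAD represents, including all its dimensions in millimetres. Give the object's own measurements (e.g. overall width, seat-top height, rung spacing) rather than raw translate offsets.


A chair. The seat is a 495×475×35 mm slab with its top at z = 483 mm, on four 50×50 mm corner legs (flush with the seat edges, standing on z = 0). A flat backrest 21 mm thick, 410 mm tall, spans the full seat width and rises from the seat top along its +y edge, rear face flush with the rear of the seat.


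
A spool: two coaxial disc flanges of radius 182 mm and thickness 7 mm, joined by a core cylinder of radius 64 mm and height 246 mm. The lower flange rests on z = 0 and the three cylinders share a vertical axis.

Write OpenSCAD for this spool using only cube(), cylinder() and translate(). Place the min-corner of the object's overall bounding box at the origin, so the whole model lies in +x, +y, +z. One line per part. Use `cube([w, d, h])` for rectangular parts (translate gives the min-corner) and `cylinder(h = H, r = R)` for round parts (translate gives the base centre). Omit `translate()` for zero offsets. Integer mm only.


translate([182, 182, 0]) cylinder(h = 7, r = 182);
translate([182, 182, 7]) cylinder(h = 246, r = 64);
translate([182, 182, 253]) cylinder(h = 7, r = 182);


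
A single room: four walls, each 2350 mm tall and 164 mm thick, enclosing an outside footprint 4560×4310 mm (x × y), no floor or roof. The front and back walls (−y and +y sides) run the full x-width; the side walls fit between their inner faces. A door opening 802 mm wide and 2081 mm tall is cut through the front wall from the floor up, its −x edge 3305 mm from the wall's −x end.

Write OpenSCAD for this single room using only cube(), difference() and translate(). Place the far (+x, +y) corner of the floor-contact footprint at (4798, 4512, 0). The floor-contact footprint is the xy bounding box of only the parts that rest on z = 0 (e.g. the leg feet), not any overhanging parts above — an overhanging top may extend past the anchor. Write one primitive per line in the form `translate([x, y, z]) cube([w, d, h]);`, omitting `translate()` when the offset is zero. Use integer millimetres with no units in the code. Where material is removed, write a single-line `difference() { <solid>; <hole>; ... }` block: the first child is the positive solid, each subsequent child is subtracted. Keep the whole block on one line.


difference() { translate([238, 202, 0]) cube([4560, 164, 2350]); translate([3543, 202, 0]) cube([802, 164, 2081]); }
translate([238, 4348, 0]) cube([4560, 164, 2350]);
translate([238, 366, 0]) cube([164, 3982, 2350]);
translate([4634, 366, 0]) cube([164, 3982, 2350]);


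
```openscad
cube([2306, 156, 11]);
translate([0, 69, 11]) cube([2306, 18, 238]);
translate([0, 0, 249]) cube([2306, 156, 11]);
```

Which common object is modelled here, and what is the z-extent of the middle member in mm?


An I-beam. The web height is 238 mm.

Two wide flanges with a thin centred web — an I-beam. Overall 260 mm minus two 11 mm flanges gives a web of 260 − 2·11 = 238 mm.


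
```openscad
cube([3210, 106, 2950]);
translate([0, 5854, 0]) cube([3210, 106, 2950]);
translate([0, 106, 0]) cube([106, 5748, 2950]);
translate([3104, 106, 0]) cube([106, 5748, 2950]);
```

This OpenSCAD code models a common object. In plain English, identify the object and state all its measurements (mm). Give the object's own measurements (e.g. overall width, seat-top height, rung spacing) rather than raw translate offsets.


The wall frame of a small rectangular building: four walls, each 2950 mm tall and 106 mm thick, enclosing a footprint 3210 mm (x) by 5960 mm (y) outside-to-outside, with no floor or roof. The front and back walls (the −y and +y sides) span the full width; the two side walls fit between them.


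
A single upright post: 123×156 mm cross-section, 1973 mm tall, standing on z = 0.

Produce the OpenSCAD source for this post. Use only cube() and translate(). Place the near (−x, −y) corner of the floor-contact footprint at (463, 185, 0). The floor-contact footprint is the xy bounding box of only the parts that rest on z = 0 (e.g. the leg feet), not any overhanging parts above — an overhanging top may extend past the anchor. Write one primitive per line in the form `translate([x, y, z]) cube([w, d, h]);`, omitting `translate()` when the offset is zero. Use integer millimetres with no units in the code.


translate([463, 185, 0]) cube([123, 156, 1973]);


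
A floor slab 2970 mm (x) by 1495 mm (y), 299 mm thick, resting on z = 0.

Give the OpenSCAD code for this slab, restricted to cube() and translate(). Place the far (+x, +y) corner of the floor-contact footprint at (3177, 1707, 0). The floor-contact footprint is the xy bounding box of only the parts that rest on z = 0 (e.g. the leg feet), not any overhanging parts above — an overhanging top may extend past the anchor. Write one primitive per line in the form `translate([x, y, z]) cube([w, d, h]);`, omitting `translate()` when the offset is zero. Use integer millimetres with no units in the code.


translate([207, 212, 0]) cube([2970, 1495, 299]);


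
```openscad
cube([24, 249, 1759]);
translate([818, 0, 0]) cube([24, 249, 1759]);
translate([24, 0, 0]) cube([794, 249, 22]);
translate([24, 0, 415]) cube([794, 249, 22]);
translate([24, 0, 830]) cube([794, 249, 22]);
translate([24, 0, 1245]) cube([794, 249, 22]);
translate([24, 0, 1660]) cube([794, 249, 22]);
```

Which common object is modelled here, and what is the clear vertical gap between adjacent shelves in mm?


A bookshelf. The clear shelf gap is 393 mm.

Two tall side panels with 5 horizontal boards between them — a bookshelf. The first two shelf undersides are at z = 0 and z = 415; with shelf thickness 22, the clear gap is 415 − 0 − 22 = 393 mm.


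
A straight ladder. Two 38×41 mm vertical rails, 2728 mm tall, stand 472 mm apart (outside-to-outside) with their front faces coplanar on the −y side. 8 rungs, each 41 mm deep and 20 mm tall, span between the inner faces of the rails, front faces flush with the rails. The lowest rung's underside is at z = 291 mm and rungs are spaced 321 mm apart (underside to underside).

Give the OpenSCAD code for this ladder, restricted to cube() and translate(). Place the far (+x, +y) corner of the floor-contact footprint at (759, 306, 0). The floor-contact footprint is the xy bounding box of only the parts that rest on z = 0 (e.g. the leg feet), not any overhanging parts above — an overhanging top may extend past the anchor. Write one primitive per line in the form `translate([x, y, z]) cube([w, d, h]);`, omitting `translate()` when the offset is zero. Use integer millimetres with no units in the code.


translate([287, 265, 0]) cube([38, 41, 2728]);
translate([721, 265, 0]) cube([38, 41, 2728]);
translate([325, 265, 291]) cube([396, 41, 20]);
translate([325, 265, 612]) cube([396, 41, 20]);
translate([325, 265, 933]) cube([396, 41, 20]);
translate([325, 265, 1254]) cube([396, 41, 20]);
translate([325, 265, 1575]) cube([396, 41, 20]);
translate([325, 265, 1896]) cube([396, 41, 20]);
translate([325, 265, 2217]) cube([396, 41, 20]);
translate([325, 265, 2538]) cube([396, 41, 20]);


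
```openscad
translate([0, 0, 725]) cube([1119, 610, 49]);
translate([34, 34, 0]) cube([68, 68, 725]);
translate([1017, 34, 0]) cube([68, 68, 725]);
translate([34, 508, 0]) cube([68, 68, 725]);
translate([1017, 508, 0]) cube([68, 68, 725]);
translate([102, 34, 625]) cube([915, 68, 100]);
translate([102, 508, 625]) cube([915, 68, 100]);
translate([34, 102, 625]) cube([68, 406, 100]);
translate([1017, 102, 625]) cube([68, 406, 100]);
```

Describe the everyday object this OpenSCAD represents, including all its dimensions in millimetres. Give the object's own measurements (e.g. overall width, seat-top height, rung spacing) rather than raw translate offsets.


A table: top 1119 mm (x) × 610 mm (y), 49 mm thick, upper face at z = 774 mm, on four 68×68 mm square legs, each inset 34 mm from the nearest pair of top edges from z = 0 to the bottom of the top. Four apron rails, 68 mm thick and 100 mm tall, run between adjacent legs with their top edges flush with the underside of the top and their outer faces flush with the legs' outer faces.


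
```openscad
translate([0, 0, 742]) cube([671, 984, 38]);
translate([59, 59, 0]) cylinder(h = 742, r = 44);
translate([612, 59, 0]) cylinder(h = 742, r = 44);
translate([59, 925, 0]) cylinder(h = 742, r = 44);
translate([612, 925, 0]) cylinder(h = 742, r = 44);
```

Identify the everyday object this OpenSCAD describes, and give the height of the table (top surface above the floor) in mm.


A table. The table height is 780 mm.

A 671×984×38 slab sits at z = 742 on four Ø88 mm round legs — a table. The top surface is at 742 + 38 = 780 mm.


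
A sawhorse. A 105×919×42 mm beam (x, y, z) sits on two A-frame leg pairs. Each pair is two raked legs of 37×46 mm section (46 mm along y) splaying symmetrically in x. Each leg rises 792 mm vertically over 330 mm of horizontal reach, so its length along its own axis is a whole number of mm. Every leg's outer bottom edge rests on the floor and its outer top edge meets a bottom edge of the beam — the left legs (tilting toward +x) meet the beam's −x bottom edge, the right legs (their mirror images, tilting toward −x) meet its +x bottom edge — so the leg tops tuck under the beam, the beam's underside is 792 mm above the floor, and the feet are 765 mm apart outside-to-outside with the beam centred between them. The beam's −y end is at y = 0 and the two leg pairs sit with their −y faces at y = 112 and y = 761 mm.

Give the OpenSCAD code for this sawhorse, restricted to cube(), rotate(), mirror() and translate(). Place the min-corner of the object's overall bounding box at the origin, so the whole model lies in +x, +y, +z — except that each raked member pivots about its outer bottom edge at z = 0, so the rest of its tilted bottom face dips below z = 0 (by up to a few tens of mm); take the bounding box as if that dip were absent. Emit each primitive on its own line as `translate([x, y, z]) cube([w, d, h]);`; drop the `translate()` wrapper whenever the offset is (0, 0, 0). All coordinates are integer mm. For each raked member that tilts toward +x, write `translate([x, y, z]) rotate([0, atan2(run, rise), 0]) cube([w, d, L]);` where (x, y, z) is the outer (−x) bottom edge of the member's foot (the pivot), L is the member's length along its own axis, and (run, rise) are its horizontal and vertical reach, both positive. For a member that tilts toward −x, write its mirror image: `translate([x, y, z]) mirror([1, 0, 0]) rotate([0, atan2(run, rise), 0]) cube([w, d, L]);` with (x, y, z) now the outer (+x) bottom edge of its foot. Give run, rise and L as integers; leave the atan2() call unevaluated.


translate([330, 0, 792]) cube([105, 919, 42]);
translate([0, 112, 0]) rotate([0, atan2(330, 792), 0]) cube([37, 46, 858]);
translate([765, 112, 0]) mirror([1, 0, 0]) rotate([0, atan2(330, 792), 0]) cube([37, 46, 858]);
translate([0, 761, 0]) rotate([0, atan2(330, 792), 0]) cube([37, 46, 858]);
translate([765, 761, 0]) mirror([1, 0, 0]) rotate([0, atan2(330, 792), 0]) cube([37, 46, 858]);


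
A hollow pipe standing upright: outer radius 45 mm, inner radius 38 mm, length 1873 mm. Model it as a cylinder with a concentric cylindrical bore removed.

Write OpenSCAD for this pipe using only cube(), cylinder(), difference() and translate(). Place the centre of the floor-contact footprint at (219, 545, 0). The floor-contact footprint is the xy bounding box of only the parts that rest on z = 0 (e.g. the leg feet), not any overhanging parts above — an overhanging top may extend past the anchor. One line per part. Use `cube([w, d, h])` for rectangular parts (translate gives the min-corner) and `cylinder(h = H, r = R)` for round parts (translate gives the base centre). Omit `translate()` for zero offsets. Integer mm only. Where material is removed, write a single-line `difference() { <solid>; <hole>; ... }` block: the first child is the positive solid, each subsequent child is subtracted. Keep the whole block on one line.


difference() { translate([219, 545, 0]) cylinder(h = 1873, r = 45); translate([219, 545, 0]) cylinder(h = 1873, r = 38); }


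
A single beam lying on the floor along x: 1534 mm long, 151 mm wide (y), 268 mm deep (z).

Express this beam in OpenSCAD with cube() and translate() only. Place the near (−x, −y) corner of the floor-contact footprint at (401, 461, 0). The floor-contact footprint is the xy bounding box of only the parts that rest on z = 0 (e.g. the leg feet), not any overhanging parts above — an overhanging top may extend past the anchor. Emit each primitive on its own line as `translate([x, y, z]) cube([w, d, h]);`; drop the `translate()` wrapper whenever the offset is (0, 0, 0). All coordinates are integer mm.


translate([401, 461, 0]) cube([1534, 151, 268]);


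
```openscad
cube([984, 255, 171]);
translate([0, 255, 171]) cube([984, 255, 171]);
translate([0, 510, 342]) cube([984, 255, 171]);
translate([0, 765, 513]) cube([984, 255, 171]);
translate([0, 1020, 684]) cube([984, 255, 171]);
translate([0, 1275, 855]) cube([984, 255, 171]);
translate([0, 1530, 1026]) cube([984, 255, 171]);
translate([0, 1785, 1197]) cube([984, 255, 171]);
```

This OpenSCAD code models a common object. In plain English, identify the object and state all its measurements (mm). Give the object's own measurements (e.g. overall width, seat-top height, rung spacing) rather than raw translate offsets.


A straight staircase of 8 solid steps. Each step is 984 mm wide (x), 255 mm deep (y, the going) and 171 mm tall (the rise). The first step rests on the floor; each subsequent step sits one going further in +y and one rise higher in +z, directly behind and above the previous step with no overlap.


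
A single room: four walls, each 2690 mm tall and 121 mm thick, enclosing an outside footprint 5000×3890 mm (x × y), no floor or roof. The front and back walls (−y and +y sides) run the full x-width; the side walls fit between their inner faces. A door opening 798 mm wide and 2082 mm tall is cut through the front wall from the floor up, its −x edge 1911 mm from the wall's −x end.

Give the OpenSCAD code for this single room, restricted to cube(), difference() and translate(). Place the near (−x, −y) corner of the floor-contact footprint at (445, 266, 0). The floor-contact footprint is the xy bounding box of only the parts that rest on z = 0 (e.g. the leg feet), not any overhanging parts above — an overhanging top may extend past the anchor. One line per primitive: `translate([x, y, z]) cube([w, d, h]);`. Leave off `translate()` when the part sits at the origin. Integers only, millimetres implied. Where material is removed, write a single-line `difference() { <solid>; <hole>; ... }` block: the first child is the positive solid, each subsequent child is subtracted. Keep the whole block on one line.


difference() { translate([445, 266, 0]) cube([5000, 121, 2690]); translate([2356, 266, 0]) cube([798, 121, 2082]); }
translate([445, 4035, 0]) cube([5000, 121, 2690]);
translate([445, 387, 0]) cube([121, 3648, 2690]);
translate([5324, 387, 0]) cube([121, 3648, 2690]);


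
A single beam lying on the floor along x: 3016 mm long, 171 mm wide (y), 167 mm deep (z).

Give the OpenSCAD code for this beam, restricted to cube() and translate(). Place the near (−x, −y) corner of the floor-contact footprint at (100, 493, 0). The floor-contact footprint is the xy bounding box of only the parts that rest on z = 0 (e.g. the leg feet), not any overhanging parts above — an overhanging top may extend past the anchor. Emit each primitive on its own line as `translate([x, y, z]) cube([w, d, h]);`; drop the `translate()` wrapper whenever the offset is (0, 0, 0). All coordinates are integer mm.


translate([100, 493, 0]) cube([3016, 171, 167]);


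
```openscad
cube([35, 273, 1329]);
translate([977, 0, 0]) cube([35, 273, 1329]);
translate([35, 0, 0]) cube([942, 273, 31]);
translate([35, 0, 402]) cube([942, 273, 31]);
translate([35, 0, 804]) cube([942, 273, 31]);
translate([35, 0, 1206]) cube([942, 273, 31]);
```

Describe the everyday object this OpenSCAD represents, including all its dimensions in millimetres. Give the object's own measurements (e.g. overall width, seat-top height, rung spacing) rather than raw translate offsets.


An open bookshelf. Two side panels, each 35 mm thick, 273 mm deep and 1329 mm tall, stand 1012 mm apart (outside-to-outside). Between them sit 4 shelves, each 31 mm thick and 273 mm deep, spanning the full gap between the sides. The bottom shelf rests on the floor (its underside at z = 0) and the clear gap between one shelf's top and the next shelf's underside is 371 mm.


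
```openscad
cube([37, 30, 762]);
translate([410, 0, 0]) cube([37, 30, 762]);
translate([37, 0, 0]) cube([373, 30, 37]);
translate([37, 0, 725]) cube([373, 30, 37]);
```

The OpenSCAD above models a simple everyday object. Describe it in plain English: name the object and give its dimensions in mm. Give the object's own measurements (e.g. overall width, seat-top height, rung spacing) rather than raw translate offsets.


A rectangular picture frame lying in the x–z plane (depth along y). The opening is 373 mm wide (x) by 688 mm tall (z), surrounded by a border 37 mm wide on all four sides. The frame is 30 mm deep and is made of two full-height vertical stiles with two horizontal rails fitted between them.


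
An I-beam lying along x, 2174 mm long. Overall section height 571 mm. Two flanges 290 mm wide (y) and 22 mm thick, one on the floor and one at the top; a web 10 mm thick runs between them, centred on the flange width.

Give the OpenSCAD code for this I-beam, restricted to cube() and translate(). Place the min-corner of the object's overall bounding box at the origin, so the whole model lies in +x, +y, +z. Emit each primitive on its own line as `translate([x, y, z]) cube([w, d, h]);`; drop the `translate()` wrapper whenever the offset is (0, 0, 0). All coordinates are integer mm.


cube([2174, 290, 22]);
translate([0, 140, 22]) cube([2174, 10, 527]);
translate([0, 0, 549]) cube([2174, 290, 22]);


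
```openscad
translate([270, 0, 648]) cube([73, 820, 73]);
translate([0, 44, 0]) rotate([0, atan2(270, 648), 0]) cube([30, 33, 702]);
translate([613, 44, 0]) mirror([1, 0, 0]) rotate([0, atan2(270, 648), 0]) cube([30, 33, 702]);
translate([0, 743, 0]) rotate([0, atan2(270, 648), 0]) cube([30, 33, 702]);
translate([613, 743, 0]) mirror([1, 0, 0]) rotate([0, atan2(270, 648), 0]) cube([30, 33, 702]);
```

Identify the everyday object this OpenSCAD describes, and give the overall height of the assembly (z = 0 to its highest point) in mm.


A sawhorse. The overall height is 721 mm.

A beam across two mirrored pairs of raked legs — a sawhorse. The beam's underside is at z = 648 (matching the legs' vertical rise in atan2(270, 648)) and the beam is 73 mm tall, so its top is at 648 + 73 = 721 mm. The raked legs top out at the beam's underside, so that is the highest point.


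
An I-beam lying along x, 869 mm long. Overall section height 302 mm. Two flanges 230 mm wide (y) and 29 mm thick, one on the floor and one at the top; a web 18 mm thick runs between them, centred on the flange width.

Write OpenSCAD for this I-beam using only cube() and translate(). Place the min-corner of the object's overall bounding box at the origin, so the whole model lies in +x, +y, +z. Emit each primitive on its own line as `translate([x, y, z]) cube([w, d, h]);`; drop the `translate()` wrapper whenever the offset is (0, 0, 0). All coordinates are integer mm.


cube([869, 230, 29]);
translate([0, 106, 29]) cube([869, 18, 244]);
translate([0, 0, 273]) cube([869, 230, 29]);


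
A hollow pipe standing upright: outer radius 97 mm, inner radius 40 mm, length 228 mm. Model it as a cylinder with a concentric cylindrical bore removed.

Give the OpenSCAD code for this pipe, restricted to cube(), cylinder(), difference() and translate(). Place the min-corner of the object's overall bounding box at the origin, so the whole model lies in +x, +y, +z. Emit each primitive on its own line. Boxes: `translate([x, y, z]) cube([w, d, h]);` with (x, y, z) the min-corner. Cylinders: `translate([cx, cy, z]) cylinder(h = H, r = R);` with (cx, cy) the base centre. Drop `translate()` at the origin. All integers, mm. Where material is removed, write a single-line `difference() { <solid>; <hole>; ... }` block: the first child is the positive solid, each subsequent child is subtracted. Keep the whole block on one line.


difference() { translate([97, 97, 0]) cylinder(h = 228, r = 97); translate([97, 97, 0]) cylinder(h = 228, r = 40); }


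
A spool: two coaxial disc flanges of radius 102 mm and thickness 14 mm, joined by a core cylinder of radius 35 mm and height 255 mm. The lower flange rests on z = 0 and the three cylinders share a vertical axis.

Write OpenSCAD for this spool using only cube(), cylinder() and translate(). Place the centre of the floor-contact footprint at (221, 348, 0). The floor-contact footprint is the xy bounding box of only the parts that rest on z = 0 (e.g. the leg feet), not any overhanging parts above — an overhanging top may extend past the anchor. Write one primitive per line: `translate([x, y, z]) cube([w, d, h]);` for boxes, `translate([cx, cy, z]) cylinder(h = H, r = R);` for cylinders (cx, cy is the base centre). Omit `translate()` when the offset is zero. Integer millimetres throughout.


translate([221, 348, 0]) cylinder(h = 14, r = 102);
translate([221, 348, 14]) cylinder(h = 255, r = 35);
translate([221, 348, 269]) cylinder(h = 14, r = 102);


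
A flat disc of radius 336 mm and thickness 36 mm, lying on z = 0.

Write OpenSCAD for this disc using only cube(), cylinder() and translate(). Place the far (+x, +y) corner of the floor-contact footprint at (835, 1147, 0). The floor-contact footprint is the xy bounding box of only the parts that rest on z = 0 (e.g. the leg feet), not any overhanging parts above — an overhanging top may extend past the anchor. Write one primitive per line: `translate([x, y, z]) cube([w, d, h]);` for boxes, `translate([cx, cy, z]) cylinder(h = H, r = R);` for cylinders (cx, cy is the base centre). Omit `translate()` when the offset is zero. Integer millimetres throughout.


translate([499, 811, 0]) cylinder(h = 36, r = 336);


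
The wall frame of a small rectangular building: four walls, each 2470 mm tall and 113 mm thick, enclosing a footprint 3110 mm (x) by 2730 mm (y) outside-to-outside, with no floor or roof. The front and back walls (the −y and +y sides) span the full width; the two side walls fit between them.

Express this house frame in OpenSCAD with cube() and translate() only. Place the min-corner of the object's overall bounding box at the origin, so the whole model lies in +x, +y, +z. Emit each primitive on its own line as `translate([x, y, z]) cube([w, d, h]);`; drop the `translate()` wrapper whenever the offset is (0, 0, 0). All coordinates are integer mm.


cube([3110, 113, 2470]);
translate([0, 2617, 0]) cube([3110, 113, 2470]);
translate([0, 113, 0]) cube([113, 2504, 2470]);
translate([2997, 113, 0]) cube([113, 2504, 2470]);


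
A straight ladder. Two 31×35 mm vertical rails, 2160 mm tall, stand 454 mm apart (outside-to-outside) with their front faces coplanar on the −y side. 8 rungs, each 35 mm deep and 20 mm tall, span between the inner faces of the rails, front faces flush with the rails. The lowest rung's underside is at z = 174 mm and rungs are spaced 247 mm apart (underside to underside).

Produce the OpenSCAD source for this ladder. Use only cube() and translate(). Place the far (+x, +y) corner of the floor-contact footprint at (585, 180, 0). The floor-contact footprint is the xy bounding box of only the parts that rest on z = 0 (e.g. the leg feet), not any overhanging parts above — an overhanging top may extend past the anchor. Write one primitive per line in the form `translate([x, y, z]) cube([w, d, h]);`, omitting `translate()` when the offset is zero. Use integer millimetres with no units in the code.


translate([131, 145, 0]) cube([31, 35, 2160]);
translate([554, 145, 0]) cube([31, 35, 2160]);
translate([162, 145, 174]) cube([392, 35, 20]);
translate([162, 145, 421]) cube([392, 35, 20]);
translate([162, 145, 668]) cube([392, 35, 20]);
translate([162, 145, 915]) cube([392, 35, 20]);
translate([162, 145, 1162]) cube([392, 35, 20]);
translate([162, 145, 1409]) cube([392, 35, 20]);
translate([162, 145, 1656]) cube([392, 35, 20]);
translate([162, 145, 1903]) cube([392, 35, 20]);


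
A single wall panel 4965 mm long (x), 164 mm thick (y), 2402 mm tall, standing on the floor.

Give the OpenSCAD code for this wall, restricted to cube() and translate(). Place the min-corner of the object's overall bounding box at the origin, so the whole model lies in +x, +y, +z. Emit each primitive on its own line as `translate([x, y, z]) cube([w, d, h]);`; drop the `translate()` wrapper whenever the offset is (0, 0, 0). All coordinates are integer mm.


cube([4965, 164, 2402]);


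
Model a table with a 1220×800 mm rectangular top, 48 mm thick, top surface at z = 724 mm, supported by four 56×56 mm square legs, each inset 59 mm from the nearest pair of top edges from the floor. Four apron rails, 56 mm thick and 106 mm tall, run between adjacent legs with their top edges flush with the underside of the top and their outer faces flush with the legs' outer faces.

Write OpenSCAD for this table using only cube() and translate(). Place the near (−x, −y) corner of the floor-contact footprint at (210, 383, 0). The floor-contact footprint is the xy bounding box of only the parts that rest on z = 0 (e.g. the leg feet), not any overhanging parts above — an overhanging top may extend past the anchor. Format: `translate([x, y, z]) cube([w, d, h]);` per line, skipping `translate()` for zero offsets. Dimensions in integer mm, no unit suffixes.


translate([151, 324, 676]) cube([1220, 800, 48]);
translate([210, 383, 0]) cube([56, 56, 676]);
translate([1256, 383, 0]) cube([56, 56, 676]);
translate([210, 1009, 0]) cube([56, 56, 676]);
translate([1256, 1009, 0]) cube([56, 56, 676]);
translate([266, 383, 570]) cube([990, 56, 106]);
translate([266, 1009, 570]) cube([990, 56, 106]);
translate([210, 439, 570]) cube([56, 570, 106]);
translate([1256, 439, 570]) cube([56, 570, 106]);


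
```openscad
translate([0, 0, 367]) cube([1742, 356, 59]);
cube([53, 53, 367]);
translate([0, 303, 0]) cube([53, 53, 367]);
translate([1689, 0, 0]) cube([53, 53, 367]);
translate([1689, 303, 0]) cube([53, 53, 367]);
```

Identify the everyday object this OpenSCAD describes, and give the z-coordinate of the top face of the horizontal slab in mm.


A bench. The seat-top height is 426 mm.

A long slab on four corner posts — a bench. The slab sits at z = 367 with thickness 59, so the top is 367 + 59 = 426 mm.


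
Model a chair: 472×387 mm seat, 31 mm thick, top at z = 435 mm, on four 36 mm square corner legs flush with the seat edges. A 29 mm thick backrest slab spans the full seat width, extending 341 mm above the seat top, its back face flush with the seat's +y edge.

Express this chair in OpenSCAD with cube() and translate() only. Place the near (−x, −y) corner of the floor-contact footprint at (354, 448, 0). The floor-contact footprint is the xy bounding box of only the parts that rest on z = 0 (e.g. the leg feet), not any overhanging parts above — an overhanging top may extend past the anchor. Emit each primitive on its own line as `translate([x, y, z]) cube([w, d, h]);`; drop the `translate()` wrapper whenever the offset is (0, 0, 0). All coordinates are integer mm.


translate([354, 448, 404]) cube([472, 387, 31]);
translate([354, 448, 0]) cube([36, 36, 404]);
translate([790, 448, 0]) cube([36, 36, 404]);
translate([354, 799, 0]) cube([36, 36, 404]);
translate([790, 799, 0]) cube([36, 36, 404]);
translate([354, 806, 435]) cube([472, 29, 341]);


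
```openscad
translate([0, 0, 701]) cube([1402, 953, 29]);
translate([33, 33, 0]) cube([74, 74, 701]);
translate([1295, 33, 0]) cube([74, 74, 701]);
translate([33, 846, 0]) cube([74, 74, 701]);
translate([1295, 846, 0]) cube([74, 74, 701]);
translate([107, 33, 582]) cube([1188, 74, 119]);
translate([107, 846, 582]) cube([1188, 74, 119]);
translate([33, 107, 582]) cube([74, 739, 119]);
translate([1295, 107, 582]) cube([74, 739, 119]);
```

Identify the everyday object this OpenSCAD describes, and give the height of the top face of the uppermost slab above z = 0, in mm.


A table. The table height is 730 mm.

A 1402×953×29 slab sits at z = 701 on four 74 mm square posts — a table. The top surface is at 701 + 29 = 730 mm.


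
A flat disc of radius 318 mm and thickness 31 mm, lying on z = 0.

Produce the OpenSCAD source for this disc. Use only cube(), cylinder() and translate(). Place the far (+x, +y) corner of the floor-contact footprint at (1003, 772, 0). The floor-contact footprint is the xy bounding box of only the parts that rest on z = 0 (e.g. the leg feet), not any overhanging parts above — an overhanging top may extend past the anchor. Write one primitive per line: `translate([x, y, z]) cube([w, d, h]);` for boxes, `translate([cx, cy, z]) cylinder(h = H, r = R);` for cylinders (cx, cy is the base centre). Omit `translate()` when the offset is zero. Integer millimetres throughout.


translate([685, 454, 0]) cylinder(h = 31, r = 318);


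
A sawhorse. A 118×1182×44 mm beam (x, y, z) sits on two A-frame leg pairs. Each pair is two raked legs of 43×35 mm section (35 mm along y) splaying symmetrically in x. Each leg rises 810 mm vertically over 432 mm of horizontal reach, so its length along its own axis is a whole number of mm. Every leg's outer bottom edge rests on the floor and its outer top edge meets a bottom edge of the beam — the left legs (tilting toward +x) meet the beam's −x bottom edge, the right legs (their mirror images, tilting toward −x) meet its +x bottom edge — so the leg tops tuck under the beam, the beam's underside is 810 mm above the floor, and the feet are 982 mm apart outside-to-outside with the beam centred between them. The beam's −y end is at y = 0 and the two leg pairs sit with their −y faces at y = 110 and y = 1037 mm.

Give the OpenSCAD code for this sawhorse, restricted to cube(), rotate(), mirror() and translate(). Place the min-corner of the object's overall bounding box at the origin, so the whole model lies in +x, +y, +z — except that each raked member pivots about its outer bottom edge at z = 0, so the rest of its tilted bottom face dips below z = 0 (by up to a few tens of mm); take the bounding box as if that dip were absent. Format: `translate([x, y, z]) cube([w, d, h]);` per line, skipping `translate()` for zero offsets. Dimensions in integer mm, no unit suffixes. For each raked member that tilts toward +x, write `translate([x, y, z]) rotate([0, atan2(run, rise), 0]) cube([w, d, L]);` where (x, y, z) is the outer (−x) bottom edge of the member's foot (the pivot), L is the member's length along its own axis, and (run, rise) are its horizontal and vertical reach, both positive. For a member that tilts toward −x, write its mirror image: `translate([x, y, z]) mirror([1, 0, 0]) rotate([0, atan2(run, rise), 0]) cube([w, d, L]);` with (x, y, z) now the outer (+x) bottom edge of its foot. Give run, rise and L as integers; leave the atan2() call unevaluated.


translate([432, 0, 810]) cube([118, 1182, 44]);
translate([0, 110, 0]) rotate([0, atan2(432, 810), 0]) cube([43, 35, 918]);
translate([982, 110, 0]) mirror([1, 0, 0]) rotate([0, atan2(432, 810), 0]) cube([43, 35, 918]);
translate([0, 1037, 0]) rotate([0, atan2(432, 810), 0]) cube([43, 35, 918]);
translate([982, 1037, 0]) mirror([1, 0, 0]) rotate([0, atan2(432, 810), 0]) cube([43, 35, 918]);


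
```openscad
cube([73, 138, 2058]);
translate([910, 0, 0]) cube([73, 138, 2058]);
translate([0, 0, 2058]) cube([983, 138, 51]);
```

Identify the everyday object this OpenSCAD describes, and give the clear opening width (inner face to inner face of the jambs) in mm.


A door frame. The clear opening width is 837 mm.

Two 2058 mm tall posts with a header on top — a door frame. The left jamb is 73 mm wide at x = 0; the right jamb starts at x = 910. The clear opening is 910 − 73 = 837 mm.


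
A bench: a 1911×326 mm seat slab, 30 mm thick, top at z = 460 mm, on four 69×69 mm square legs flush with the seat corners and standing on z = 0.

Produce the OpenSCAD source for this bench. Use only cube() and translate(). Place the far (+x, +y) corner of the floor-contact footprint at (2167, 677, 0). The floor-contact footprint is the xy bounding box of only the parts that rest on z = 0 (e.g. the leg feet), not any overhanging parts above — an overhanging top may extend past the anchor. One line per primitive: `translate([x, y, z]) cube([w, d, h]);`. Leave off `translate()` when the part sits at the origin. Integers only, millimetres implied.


translate([256, 351, 430]) cube([1911, 326, 30]);
translate([256, 351, 0]) cube([69, 69, 430]);
translate([256, 608, 0]) cube([69, 69, 430]);
translate([2098, 351, 0]) cube([69, 69, 430]);
translate([2098, 608, 0]) cube([69, 69, 430]);


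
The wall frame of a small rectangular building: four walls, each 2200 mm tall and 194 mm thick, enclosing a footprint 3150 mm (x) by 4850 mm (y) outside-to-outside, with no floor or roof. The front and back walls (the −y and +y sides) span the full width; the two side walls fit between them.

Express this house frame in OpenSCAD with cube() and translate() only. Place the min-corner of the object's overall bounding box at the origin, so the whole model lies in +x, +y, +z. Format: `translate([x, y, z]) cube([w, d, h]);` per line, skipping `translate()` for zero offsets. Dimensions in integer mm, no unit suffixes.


cube([3150, 194, 2200]);
translate([0, 4656, 0]) cube([3150, 194, 2200]);
translate([0, 194, 0]) cube([194, 4462, 2200]);
translate([2956, 194, 0]) cube([194, 4462, 2200]);


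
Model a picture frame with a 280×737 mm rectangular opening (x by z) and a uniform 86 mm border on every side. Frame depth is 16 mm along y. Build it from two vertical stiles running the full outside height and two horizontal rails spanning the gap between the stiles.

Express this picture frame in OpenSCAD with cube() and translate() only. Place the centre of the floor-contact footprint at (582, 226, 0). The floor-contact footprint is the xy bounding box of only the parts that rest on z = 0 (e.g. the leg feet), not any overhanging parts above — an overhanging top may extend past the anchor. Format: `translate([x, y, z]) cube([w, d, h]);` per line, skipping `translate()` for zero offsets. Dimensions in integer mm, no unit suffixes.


translate([356, 218, 0]) cube([86, 16, 909]);
translate([722, 218, 0]) cube([86, 16, 909]);
translate([442, 218, 0]) cube([280, 16, 86]);
translate([442, 218, 823]) cube([280, 16, 86]);


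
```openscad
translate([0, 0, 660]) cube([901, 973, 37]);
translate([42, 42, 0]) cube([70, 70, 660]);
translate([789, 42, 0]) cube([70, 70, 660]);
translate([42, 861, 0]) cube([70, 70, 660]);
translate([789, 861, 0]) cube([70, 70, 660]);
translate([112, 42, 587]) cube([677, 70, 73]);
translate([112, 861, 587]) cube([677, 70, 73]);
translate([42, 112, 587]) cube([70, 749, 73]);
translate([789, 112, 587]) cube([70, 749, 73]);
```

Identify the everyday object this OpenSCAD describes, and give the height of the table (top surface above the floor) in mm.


A table. The table height is 697 mm.

A 901×973×37 slab sits at z = 660 on four 70 mm square posts — a table. The top surface is at 660 + 37 = 697 mm.


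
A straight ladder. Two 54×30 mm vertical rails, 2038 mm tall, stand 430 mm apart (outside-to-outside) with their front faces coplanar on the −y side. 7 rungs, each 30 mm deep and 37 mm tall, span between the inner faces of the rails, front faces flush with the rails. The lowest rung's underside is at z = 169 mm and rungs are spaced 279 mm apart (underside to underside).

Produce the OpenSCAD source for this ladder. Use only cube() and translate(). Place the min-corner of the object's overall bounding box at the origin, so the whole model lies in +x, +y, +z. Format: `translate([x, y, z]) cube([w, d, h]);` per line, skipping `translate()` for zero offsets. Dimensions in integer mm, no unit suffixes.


// rung span = 430 - 2*54 = 322
// rung[k] z = 169 + k*279
cube([54, 30, 2038]);
translate([376, 0, 0]) cube([54, 30, 2038]);
translate([54, 0, 169]) cube([322, 30, 37]);
translate([54, 0, 448]) cube([322, 30, 37]);
translate([54, 0, 727]) cube([322, 30, 37]);
translate([54, 0, 1006]) cube([322, 30, 37]);
translate([54, 0, 1285]) cube([322, 30, 37]);
translate([54, 0, 1564]) cube([322, 30, 37]);
translate([54, 0, 1843]) cube([322, 30, 37]);


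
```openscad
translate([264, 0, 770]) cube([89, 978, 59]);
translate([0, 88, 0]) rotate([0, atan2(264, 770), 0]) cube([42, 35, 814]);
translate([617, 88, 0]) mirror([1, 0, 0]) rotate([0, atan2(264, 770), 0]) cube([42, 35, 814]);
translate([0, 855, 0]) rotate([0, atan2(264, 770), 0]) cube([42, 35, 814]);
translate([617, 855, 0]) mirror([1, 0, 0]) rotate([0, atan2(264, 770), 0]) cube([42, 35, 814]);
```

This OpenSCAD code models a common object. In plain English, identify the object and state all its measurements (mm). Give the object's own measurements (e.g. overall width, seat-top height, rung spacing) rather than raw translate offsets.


A sawhorse. A 89×978×59 mm beam (x, y, z) sits on two A-frame leg pairs. Each pair is two raked legs of 42×35 mm section (35 mm along y) splaying symmetrically in x. Each leg rises 770 mm vertically over 264 mm of horizontal reach and is 814 mm long along its own axis. Every leg's outer bottom edge rests on the floor and its outer top edge meets a bottom edge of the beam — the left legs (tilting toward +x) meet the beam's −x bottom edge, the right legs (their mirror images, tilting toward −x) meet its +x bottom edge — so the leg tops tuck under the beam, the beam's underside is 770 mm above the floor, and the feet are 617 mm apart outside-to-outside with the beam centred between them. The two leg pairs are set in 88 mm from either end of the beam.


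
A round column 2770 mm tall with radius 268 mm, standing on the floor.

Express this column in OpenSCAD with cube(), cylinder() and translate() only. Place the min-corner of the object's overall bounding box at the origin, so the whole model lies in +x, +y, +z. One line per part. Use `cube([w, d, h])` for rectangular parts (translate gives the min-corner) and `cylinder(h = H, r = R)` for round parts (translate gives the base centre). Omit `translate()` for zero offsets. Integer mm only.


translate([268, 268, 0]) cylinder(h = 2770, r = 268);


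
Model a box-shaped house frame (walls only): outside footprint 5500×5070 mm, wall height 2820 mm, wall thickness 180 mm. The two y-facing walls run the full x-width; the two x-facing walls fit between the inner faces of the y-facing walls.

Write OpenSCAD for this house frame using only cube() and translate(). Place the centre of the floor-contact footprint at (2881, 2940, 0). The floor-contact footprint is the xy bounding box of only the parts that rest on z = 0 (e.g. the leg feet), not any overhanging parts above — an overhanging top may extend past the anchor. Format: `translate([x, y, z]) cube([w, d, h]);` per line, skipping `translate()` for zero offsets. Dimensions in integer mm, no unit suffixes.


translate([131, 405, 0]) cube([5500, 180, 2820]);
translate([131, 5295, 0]) cube([5500, 180, 2820]);
translate([131, 585, 0]) cube([180, 4710, 2820]);
translate([5451, 585, 0]) cube([180, 4710, 2820]);


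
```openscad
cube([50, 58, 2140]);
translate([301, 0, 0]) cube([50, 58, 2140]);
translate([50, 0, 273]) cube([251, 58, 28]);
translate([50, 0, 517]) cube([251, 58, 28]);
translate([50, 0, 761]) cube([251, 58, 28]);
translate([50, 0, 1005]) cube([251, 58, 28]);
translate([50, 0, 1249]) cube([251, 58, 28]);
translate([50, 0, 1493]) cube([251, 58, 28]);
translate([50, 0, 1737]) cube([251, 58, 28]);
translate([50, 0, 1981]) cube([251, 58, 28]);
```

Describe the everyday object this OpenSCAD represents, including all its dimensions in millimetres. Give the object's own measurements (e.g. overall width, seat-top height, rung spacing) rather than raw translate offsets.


A straight ladder. Two 50×58 mm vertical rails, 2140 mm tall, stand 351 mm apart (outside-to-outside) with their front faces coplanar on the −y side. 8 rungs, each 58 mm deep and 28 mm tall, span between the inner faces of the rails, front faces flush with the rails. The lowest rung's underside is at z = 273 mm and rungs are spaced 244 mm apart (underside to underside).
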